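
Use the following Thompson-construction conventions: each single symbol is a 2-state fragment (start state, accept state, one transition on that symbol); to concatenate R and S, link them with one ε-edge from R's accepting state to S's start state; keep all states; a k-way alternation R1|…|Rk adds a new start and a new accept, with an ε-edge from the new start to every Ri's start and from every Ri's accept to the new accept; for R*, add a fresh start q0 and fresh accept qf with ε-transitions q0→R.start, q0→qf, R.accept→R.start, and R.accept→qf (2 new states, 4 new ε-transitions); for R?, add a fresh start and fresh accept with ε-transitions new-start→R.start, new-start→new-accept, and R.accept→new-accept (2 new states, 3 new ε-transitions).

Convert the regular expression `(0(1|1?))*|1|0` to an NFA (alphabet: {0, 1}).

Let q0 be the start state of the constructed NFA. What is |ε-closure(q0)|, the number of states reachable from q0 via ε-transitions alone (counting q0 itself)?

7

Work bottom-up. For each fragment F, track |ε-closure(F.start)| and whether F's accept lies in that closure (i.e. whether F accepts ε). A single-symbol fragment has closure size 1 and does not accept ε.
  1? → new start has ε-edges to the inner start and to the new accept, so |ε-closure| = 2 + 1 = 3
  1|1? → |ε-closure| = 1 (new start) + (1 + 3) + 1 (new accept, since some branch ε-reaches its own accept) = 6
  0(1|1?) → same as the first factor's closure: |ε-closure| = 1
  (0(1|1?))* → |ε-closure| = 1 (new start) + 1 (body) + 1 (new accept) = 3
  (0(1|1?))*|1|0 → new start ε-reaches every alternative's start; at least one alternative accepts ε, so the union's new accept is reached too: |ε-closure| = 1 + 3 + 1 + 1 + 1 = 7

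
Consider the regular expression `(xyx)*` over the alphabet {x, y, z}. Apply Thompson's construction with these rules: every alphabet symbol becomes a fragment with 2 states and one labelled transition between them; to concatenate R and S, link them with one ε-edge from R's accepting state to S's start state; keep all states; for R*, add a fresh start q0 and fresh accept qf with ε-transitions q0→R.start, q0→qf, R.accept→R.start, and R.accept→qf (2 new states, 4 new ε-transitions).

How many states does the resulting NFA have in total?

8

Building bottom-up:
Each of the 3 symbol leaves contributes a 2-state fragment.
  xyx → 6 states
  (xyx)* → 8 states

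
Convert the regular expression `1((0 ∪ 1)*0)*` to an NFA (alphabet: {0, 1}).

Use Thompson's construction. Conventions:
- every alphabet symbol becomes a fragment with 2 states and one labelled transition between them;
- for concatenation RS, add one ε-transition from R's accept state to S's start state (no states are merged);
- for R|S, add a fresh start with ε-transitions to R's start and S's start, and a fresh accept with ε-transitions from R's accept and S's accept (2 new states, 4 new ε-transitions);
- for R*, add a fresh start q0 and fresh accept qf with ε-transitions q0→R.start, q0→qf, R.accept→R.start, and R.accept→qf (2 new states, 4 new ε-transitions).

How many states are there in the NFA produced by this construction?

14

Bottom-up over the parse tree:
Each of the 4 symbol leaves contributes a 2-state fragment.
  0 ∪ 1 — 6 states
  (0 ∪ 1)* — 8 states
  (0 ∪ 1)*0 — 10 states
  ((0 ∪ 1)*0)* — 12 states
  1((0 ∪ 1)*0)* — 14 states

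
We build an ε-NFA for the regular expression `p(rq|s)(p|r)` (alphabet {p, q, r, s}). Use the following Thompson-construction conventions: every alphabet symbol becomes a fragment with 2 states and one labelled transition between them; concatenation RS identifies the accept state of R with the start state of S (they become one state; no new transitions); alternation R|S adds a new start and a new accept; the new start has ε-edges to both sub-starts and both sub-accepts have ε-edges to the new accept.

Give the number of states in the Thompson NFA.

13

Building bottom-up:
Each of the 6 symbol leaves contributes a 2-state fragment.
  rq = 3 states
  rq|s = 7 states
  p|r = 6 states
  p(rq|s)(p|r) = 13 states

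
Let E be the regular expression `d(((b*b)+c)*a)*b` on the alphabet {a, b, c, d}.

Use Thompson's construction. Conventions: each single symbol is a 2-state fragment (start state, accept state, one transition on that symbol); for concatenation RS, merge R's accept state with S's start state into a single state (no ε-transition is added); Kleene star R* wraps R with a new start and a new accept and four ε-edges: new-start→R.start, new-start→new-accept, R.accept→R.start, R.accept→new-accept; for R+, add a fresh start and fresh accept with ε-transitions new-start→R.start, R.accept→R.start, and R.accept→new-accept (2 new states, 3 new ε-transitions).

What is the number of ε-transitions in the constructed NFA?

Building bottom-up:
Each of the 6 symbol leaves contributes 0 ε-transitions.
  b* = 4 ε-transitions
  b*b = 4 ε-transitions
  (b*b)+ = 7 ε-transitions
  (b*b)+c = 7 ε-transitions
  ((b*b)+c)* = 11 ε-transitions
  ((b*b)+c)*a = 11 ε-transitions
  (((b*b)+c)*a)* = 15 ε-transitions
  d(((b*b)+c)*a)*b = 15 ε-transitions

15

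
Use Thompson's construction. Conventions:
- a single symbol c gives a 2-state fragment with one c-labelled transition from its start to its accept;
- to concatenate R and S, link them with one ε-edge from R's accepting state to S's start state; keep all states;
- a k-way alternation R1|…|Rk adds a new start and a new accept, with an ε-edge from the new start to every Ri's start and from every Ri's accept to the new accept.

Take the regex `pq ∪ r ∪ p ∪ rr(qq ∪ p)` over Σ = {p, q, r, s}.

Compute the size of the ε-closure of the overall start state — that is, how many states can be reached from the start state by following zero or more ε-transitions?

5

Let C(F) = |ε-closure(F.start)| within fragment F, and note whether F accepts ε. Symbol fragments have C = 1 and do not accept ε. Then:
  pq : |ε-closure| equals the left operand's closure size = 1 (its accept is not ε-reachable, so the closure stops there)
  qq : same as the first factor's closure: |ε-closure| = 1
  qq ∪ p : new start ε-reaches every alternative's start; none of them accept ε, so the new accept is not reached: |ε-closure| = 1 + 1 + 1 = 3
  rr(qq ∪ p) : same as the first factor's closure: |ε-closure| = 1
  pq ∪ r ∪ p ∪ rr(qq ∪ p) : new start ε-reaches every alternative's start; none of them accept ε, so the new accept is not reached: |ε-closure| = 1 + 1 + 1 + 1 + 1 = 5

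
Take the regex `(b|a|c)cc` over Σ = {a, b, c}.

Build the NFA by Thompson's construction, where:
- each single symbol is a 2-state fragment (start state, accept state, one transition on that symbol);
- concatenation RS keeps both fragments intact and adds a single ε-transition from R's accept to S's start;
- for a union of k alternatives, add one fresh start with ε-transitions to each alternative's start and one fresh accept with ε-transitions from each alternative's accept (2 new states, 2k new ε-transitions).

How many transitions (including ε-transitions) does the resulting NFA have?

13

Building bottom-up:
Each of the 5 symbol leaves contributes 1 transition (1 symbol, 0 ε).
  b|a|c → 9 transitions (3 symbol, 6 ε)
  (b|a|c)cc → 13 transitions (5 symbol, 8 ε)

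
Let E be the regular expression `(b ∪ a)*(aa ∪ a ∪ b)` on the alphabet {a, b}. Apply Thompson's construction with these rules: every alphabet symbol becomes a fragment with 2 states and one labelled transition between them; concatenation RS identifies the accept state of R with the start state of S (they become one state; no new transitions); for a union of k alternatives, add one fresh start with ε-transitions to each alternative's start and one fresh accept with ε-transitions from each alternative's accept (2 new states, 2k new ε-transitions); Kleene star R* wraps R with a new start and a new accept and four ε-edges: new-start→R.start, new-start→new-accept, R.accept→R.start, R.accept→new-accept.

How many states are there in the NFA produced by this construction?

16

Building bottom-up:
Each of the 6 symbol leaves contributes a 2-state fragment.
  b ∪ a : 6 states
  (b ∪ a)* : 8 states
  aa : 3 states
  aa ∪ a ∪ b : 9 states
  (b ∪ a)*(aa ∪ a ∪ b) : 16 states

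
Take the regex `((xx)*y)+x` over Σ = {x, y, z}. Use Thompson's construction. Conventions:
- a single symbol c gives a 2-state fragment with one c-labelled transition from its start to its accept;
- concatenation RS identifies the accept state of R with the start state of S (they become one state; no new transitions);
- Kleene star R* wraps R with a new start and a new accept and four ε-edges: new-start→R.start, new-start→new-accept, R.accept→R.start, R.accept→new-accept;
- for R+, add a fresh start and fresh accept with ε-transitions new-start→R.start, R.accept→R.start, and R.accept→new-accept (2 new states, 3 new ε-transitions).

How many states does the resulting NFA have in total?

9

Per subexpression:
Each of the 4 symbol leaves contributes a 2-state fragment.
  xx → 3 states
  (xx)* → 5 states
  (xx)*y → 6 states
  ((xx)*y)+ → 8 states
  ((xx)*y)+x → 9 states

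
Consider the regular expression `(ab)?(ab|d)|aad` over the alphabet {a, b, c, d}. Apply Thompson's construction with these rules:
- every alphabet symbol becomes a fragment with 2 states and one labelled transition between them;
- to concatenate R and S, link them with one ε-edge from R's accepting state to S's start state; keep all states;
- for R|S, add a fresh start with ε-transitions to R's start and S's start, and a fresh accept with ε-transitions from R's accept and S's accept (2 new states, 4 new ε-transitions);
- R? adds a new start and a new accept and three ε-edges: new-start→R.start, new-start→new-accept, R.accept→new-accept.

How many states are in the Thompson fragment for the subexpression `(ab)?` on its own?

6

Fragment for `(ab)?`:
Each of the 2 symbol leaves contributes a 2-state fragment.
  ab — 4 states
  (ab)? — 6 states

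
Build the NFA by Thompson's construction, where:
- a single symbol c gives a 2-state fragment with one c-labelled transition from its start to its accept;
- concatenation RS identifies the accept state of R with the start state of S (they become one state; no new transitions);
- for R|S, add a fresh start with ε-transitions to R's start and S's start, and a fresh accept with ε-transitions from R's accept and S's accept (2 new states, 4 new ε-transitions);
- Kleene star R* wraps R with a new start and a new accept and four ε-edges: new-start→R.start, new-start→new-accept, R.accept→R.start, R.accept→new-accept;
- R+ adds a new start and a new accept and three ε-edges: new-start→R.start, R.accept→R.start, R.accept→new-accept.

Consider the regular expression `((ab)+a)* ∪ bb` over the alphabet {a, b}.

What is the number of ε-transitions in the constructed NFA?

11

Per subexpression:
Each of the 5 symbol leaves contributes 0 ε-transitions.
  ab = 0 ε-transitions
  (ab)+ = 3 ε-transitions
  (ab)+a = 3 ε-transitions
  ((ab)+a)* = 7 ε-transitions
  bb = 0 ε-transitions
  ((ab)+a)* ∪ bb = 11 ε-transitions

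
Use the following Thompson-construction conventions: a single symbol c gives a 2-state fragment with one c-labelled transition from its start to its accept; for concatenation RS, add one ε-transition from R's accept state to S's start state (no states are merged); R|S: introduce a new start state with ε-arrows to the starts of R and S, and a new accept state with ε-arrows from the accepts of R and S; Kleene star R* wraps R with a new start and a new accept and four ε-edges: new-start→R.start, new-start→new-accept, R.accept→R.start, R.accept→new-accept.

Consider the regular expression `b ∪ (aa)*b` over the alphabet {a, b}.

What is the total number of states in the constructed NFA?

12

Building bottom-up:
Each of the 4 symbol leaves contributes a 2-state fragment.
  aa : 4 states
  (aa)* : 6 states
  (aa)*b : 8 states
  b ∪ (aa)*b : 12 states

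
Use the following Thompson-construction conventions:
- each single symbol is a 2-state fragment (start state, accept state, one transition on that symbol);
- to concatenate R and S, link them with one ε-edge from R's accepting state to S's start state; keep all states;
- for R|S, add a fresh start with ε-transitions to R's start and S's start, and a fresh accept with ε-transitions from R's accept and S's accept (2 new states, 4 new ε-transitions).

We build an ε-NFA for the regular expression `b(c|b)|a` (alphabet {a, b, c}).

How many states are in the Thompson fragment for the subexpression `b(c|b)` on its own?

8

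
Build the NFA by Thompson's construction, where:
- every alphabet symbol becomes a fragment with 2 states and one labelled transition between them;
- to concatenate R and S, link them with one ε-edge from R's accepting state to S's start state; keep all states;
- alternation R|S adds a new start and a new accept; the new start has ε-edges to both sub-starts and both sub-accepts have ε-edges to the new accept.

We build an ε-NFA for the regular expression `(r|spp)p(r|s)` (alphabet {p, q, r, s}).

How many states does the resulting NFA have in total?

18

Per subexpression:
Each of the 7 symbol leaves contributes a 2-state fragment.
  spp — 6 states
  r|spp — 10 states
  r|s — 6 states
  (r|spp)p(r|s) — 18 states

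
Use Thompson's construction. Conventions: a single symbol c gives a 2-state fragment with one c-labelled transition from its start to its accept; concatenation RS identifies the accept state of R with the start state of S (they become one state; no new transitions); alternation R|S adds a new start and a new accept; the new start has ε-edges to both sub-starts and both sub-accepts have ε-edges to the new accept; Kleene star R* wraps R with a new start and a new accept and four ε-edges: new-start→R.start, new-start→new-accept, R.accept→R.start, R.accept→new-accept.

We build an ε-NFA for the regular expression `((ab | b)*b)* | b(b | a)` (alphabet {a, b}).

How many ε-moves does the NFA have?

20

Recursing over subexpressions:
Each of the 7 symbol leaves contributes 0 ε-transitions.
  ab : 0 ε-transitions
  ab | b : 4 ε-transitions
  (ab | b)* : 8 ε-transitions
  (ab | b)*b : 8 ε-transitions
  ((ab | b)*b)* : 12 ε-transitions
  b | a : 4 ε-transitions
  b(b | a) : 4 ε-transitions
  ((ab | b)*b)* | b(b | a) : 20 ε-transitions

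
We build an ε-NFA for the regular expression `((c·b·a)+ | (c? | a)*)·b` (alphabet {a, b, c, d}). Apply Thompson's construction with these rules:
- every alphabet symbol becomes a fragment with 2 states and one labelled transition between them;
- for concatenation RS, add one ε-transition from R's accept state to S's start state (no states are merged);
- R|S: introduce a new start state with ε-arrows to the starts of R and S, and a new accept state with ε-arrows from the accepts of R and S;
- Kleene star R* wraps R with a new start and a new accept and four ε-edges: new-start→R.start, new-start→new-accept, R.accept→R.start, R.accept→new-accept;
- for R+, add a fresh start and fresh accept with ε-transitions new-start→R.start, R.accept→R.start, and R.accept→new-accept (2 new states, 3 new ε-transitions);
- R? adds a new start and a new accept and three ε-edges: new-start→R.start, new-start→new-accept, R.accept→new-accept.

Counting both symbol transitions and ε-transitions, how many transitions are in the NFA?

Recursing over subexpressions:
Each of the 6 symbol leaves contributes 1 transition (1 symbol, 0 ε).
  c·b·a — 5 transitions (3 symbol, 2 ε)
  (c·b·a)+ — 8 transitions (3 symbol, 5 ε)
  c? — 4 transitions (1 symbol, 3 ε)
  c? | a — 9 transitions (2 symbol, 7 ε)
  (c? | a)* — 13 transitions (2 symbol, 11 ε)
  (c·b·a)+ | (c? | a)* — 25 transitions (5 symbol, 20 ε)
  ((c·b·a)+ | (c? | a)*)·b — 27 transitions (6 symbol, 21 ε)

27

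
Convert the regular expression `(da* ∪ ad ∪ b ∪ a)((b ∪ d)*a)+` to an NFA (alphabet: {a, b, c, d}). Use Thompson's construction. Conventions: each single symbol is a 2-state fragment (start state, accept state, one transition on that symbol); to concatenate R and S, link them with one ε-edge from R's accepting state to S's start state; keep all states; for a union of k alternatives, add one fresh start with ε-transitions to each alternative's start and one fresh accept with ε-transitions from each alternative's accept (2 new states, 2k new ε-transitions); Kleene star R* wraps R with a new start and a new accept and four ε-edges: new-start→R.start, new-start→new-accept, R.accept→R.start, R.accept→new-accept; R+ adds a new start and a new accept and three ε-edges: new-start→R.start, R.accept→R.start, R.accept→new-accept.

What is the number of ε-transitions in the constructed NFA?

27

Building bottom-up:
Each of the 9 symbol leaves contributes 0 ε-transitions.
  a* → 4 ε-transitions
  da* → 5 ε-transitions
  ad → 1 ε-transition
  da* ∪ ad ∪ b ∪ a → 14 ε-transitions
  b ∪ d → 4 ε-transitions
  (b ∪ d)* → 8 ε-transitions
  (b ∪ d)*a → 9 ε-transitions
  ((b ∪ d)*a)+ → 12 ε-transitions
  (da* ∪ ad ∪ b ∪ a)((b ∪ d)*a)+ → 27 ε-transitions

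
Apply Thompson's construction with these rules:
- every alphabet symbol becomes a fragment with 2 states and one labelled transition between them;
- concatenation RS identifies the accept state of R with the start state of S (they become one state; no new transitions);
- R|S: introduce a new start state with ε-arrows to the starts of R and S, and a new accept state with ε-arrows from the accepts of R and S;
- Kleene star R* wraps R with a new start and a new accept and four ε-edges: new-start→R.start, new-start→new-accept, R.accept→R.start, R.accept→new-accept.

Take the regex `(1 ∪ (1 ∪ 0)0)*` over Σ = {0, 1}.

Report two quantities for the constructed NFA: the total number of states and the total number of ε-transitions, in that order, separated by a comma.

13, 12

By structural recursion:
Each of the 4 symbol leaves contributes 2 states and 0 ε-transitions.
  1 ∪ 0 : 6 states, 4 ε-transitions
  (1 ∪ 0)0 : 7 states, 4 ε-transitions
  1 ∪ (1 ∪ 0)0 : 11 states, 8 ε-transitions
  (1 ∪ (1 ∪ 0)0)* : 13 states, 12 ε-transitions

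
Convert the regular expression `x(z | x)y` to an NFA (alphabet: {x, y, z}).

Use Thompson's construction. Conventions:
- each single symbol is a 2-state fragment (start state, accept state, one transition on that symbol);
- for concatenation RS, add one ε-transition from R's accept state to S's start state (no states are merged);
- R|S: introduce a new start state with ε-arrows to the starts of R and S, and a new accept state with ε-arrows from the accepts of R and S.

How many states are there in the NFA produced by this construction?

Bottom-up over the parse tree:
Each of the 4 symbol leaves contributes a 2-state fragment.
  z | x — 6 states
  x(z | x)y — 10 states

10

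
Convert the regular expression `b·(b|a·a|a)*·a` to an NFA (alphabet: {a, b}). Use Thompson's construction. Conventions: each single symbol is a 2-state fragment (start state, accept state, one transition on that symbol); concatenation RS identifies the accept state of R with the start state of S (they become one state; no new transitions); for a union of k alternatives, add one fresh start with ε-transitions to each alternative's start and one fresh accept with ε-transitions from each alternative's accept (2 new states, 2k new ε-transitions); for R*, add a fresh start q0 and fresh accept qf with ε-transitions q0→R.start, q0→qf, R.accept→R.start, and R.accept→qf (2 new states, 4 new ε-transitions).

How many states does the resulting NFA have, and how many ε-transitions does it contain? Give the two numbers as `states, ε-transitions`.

Bottom-up over the parse tree:
Each of the 6 symbol leaves contributes 2 states and 0 ε-transitions.
  a·a = 3 states, 0 ε-transitions
  b|a·a|a = 9 states, 6 ε-transitions
  (b|a·a|a)* = 11 states, 10 ε-transitions
  b·(b|a·a|a)*·a = 13 states, 10 ε-transitions

13, 10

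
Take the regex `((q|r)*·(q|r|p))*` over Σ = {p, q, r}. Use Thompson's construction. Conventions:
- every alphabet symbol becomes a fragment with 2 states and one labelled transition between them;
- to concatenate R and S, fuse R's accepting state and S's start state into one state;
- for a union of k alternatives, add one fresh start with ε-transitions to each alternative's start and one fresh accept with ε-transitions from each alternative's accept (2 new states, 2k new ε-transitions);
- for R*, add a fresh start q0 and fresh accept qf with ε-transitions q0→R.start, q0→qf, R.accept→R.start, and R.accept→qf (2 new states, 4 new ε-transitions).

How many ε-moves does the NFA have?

18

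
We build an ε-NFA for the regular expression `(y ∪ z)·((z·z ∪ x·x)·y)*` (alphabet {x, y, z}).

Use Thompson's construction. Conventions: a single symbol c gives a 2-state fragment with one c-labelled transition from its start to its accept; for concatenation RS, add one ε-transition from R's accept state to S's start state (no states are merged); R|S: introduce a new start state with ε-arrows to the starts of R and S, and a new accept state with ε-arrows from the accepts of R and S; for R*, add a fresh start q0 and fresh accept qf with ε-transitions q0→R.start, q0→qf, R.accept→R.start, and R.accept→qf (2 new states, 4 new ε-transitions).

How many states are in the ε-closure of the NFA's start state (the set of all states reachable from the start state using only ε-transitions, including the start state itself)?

3

Compute the ε-closure size of each fragment's start state recursively; a symbol fragment's start has no outgoing ε-edge, so its closure is just itself (size 1).
  y ∪ z — |ε-closure| = 1 + 1 + 1 = 3 (the new accept is not ε-reachable since no branch accepts ε)
  z·z — same as the first factor's closure: |ε-closure| = 1
  x·x — |ε-closure| equals the left operand's closure size = 1 (its accept is not ε-reachable, so the closure stops there)
  z·z ∪ x·x — new start ε-reaches every alternative's start; none of them accept ε, so the new accept is not reached: |ε-closure| = 1 + 1 + 1 = 3
  (z·z ∪ x·x)·y — |ε-closure| equals the left operand's closure size = 3 (its accept is not ε-reachable, so the closure stops there)
  ((z·z ∪ x·x)·y)* — the star's fresh start ε-reaches both the body's start and the fresh accept: |ε-closure| = 2 + 3 = 5
  (y ∪ z)·((z·z ∪ x·x)·y)* — |ε-closure| equals the left operand's closure size = 3 (its accept is not ε-reachable, so the closure stops there)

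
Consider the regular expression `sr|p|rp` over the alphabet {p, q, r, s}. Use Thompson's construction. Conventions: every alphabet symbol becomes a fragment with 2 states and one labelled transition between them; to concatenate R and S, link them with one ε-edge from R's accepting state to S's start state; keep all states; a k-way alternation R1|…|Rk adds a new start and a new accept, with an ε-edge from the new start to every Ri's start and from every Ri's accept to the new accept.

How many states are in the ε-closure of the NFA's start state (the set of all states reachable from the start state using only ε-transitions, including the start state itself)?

4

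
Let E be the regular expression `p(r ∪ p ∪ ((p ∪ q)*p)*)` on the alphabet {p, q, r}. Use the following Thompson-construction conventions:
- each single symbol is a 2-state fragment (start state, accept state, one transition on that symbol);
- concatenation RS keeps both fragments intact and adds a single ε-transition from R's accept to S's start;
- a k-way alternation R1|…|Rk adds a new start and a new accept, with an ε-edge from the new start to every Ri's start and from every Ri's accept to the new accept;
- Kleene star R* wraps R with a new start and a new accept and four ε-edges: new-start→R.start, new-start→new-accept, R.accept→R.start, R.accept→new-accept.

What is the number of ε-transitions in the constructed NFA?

Per subexpression:
Each of the 6 symbol leaves contributes 0 ε-transitions.
  p ∪ q — 4 ε-transitions
  (p ∪ q)* — 8 ε-transitions
  (p ∪ q)*p — 9 ε-transitions
  ((p ∪ q)*p)* — 13 ε-transitions
  r ∪ p ∪ ((p ∪ q)*p)* — 19 ε-transitions
  p(r ∪ p ∪ ((p ∪ q)*p)*) — 20 ε-transitions

20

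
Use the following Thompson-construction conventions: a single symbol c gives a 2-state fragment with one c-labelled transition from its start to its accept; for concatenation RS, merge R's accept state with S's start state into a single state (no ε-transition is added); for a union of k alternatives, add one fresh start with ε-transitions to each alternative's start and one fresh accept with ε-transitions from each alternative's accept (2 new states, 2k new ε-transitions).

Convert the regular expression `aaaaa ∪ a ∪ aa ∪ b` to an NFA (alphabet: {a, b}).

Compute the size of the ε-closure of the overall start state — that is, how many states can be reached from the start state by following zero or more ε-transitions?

Work bottom-up. For each fragment F, track |ε-closure(F.start)| and whether F's accept lies in that closure (i.e. whether F accepts ε). A single-symbol fragment has closure size 1 and does not accept ε.
  aaaaa — C equals the left operand's closure size = 1 (its accept is not ε-reachable, so the closure stops there)
  aa — same as the first factor's closure: C = 1
  aaaaa ∪ a ∪ aa ∪ b — C = 1 + 1 + 1 + 1 + 1 = 5 (the new accept is not ε-reachable since no branch accepts ε)

5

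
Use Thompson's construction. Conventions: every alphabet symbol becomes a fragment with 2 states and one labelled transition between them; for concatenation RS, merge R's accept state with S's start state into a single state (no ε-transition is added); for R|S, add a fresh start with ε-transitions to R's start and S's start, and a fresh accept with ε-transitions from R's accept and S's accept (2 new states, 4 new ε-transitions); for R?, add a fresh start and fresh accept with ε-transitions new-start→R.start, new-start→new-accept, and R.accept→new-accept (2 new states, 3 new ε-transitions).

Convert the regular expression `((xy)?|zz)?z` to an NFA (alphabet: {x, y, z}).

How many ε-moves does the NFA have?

Building bottom-up:
Each of the 5 symbol leaves contributes 0 ε-transitions.
  xy — 0 ε-transitions
  (xy)? — 3 ε-transitions
  zz — 0 ε-transitions
  (xy)?|zz — 7 ε-transitions
  ((xy)?|zz)? — 10 ε-transitions
  ((xy)?|zz)?z — 10 ε-transitions

10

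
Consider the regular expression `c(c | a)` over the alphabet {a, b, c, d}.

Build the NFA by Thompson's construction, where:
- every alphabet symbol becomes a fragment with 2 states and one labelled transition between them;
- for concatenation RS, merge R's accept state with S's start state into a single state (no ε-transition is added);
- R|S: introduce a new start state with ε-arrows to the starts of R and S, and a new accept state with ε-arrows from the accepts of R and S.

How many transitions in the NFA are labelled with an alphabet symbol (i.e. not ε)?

Recursing over subexpressions:
Each of the 3 symbol leaves contributes exactly 1 symbol transition.
  c | a — 2 symbol transitions
  c(c | a) — 3 symbol transitions

3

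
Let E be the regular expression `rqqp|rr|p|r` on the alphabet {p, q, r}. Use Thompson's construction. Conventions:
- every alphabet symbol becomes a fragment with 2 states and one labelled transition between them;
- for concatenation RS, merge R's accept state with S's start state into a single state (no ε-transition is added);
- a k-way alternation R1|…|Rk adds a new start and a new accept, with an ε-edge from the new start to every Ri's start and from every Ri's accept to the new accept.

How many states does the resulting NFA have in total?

By structural recursion:
Each of the 8 symbol leaves contributes a 2-state fragment.
  rqqp — 5 states
  rr — 3 states
  rqqp|rr|p|r — 14 states

14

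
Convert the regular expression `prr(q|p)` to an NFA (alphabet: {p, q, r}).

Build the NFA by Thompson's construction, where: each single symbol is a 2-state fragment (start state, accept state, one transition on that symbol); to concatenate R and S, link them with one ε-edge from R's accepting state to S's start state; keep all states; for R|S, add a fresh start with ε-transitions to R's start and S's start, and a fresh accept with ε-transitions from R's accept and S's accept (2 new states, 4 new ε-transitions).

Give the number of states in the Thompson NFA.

By structural recursion:
Each of the 5 symbol leaves contributes a 2-state fragment.
  q|p — 6 states
  prr(q|p) — 12 states

12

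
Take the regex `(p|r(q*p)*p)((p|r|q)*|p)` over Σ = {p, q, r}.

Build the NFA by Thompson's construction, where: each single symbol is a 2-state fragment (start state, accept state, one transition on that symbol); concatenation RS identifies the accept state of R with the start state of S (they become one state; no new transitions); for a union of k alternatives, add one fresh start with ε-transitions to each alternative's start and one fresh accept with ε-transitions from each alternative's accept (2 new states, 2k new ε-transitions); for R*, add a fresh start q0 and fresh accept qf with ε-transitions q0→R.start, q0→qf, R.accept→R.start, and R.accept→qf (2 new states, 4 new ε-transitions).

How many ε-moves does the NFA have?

26

Building bottom-up:
Each of the 9 symbol leaves contributes 0 ε-transitions.
  q* → 4 ε-transitions
  q*p → 4 ε-transitions
  (q*p)* → 8 ε-transitions
  r(q*p)*p → 8 ε-transitions
  p|r(q*p)*p → 12 ε-transitions
  p|r|q → 6 ε-transitions
  (p|r|q)* → 10 ε-transitions
  (p|r|q)*|p → 14 ε-transitions
  (p|r(q*p)*p)((p|r|q)*|p) → 26 ε-transitions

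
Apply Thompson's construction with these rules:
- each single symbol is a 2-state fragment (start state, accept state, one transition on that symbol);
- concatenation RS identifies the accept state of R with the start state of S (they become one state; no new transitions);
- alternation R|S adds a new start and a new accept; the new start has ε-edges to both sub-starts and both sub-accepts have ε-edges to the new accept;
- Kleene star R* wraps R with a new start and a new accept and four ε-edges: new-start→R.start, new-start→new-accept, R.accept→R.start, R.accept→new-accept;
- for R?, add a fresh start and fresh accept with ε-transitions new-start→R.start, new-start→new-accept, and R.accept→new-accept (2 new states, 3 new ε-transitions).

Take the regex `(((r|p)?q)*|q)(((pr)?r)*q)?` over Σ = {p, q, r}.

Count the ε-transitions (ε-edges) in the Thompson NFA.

Bottom-up over the parse tree:
Each of the 8 symbol leaves contributes 0 ε-transitions.
  r|p = 4 ε-transitions
  (r|p)? = 7 ε-transitions
  (r|p)?q = 7 ε-transitions
  ((r|p)?q)* = 11 ε-transitions
  ((r|p)?q)*|q = 15 ε-transitions
  pr = 0 ε-transitions
  (pr)? = 3 ε-transitions
  (pr)?r = 3 ε-transitions
  ((pr)?r)* = 7 ε-transitions
  ((pr)?r)*q = 7 ε-transitions
  (((pr)?r)*q)? = 10 ε-transitions
  (((r|p)?q)*|q)(((pr)?r)*q)? = 25 ε-transitions

25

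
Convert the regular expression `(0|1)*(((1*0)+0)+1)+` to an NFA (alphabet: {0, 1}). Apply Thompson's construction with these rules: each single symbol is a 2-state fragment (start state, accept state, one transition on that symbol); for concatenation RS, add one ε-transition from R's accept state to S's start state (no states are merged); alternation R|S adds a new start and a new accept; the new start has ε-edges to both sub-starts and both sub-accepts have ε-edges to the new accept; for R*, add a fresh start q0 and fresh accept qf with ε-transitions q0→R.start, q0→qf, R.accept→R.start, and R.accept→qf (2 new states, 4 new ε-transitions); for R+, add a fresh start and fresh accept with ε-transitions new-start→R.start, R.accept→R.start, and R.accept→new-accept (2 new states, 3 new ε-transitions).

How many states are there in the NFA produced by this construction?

By structural recursion:
Each of the 6 symbol leaves contributes a 2-state fragment.
  0|1 — 6 states
  (0|1)* — 8 states
  1* — 4 states
  1*0 — 6 states
  (1*0)+ — 8 states
  (1*0)+0 — 10 states
  ((1*0)+0)+ — 12 states
  ((1*0)+0)+1 — 14 states
  (((1*0)+0)+1)+ — 16 states
  (0|1)*(((1*0)+0)+1)+ — 24 states

24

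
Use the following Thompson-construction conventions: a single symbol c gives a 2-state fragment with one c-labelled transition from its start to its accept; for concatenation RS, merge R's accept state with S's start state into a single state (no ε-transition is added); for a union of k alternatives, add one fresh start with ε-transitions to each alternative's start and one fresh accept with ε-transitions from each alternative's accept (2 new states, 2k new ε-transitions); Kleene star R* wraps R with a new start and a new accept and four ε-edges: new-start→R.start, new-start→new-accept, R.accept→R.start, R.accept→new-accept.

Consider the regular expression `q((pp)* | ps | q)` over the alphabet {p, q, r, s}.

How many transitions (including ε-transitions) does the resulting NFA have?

Per subexpression:
Each of the 6 symbol leaves contributes 1 transition (1 symbol, 0 ε).
  pp — 2 transitions (2 symbol, 0 ε)
  (pp)* — 6 transitions (2 symbol, 4 ε)
  ps — 2 transitions (2 symbol, 0 ε)
  (pp)* | ps | q — 15 transitions (5 symbol, 10 ε)
  q((pp)* | ps | q) — 16 transitions (6 symbol, 10 ε)

16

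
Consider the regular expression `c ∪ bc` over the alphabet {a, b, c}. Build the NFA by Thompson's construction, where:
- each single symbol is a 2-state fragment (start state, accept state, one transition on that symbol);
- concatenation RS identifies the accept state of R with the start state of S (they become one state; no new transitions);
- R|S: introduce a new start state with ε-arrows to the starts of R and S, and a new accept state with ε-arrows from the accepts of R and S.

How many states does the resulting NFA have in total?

7

Recursing over subexpressions:
Each of the 3 symbol leaves contributes a 2-state fragment.
  bc : 3 states
  c ∪ bc : 7 states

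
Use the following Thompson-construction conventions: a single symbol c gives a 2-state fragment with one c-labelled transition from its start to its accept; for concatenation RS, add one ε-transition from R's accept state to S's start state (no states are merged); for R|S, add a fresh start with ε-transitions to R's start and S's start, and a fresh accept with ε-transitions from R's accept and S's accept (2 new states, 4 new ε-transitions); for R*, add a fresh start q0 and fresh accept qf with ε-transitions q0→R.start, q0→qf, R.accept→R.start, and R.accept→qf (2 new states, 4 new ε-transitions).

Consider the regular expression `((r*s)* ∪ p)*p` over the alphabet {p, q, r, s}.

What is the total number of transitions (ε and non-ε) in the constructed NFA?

22

Bottom-up over the parse tree:
Each of the 4 symbol leaves contributes 1 transition (1 symbol, 0 ε).
  r* → 5 transitions (1 symbol, 4 ε)
  r*s → 7 transitions (2 symbol, 5 ε)
  (r*s)* → 11 transitions (2 symbol, 9 ε)
  (r*s)* ∪ p → 16 transitions (3 symbol, 13 ε)
  ((r*s)* ∪ p)* → 20 transitions (3 symbol, 17 ε)
  ((r*s)* ∪ p)*p → 22 transitions (4 symbol, 18 ε)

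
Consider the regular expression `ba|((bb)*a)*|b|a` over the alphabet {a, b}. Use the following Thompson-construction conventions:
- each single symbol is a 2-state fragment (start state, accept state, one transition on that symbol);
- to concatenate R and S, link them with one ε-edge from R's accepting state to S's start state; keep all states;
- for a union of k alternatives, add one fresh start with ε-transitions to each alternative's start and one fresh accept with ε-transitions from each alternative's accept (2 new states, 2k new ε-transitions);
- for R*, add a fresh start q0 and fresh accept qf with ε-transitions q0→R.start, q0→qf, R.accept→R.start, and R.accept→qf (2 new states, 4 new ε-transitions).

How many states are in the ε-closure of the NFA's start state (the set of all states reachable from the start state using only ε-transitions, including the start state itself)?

11

Let C(F) = |ε-closure(F.start)| within fragment F, and note whether F accepts ε. Symbol fragments have C = 1 and do not accept ε. Then:
  ba — |ε-closure| equals the left operand's closure size = 1 (its accept is not ε-reachable, so the closure stops there)
  bb — |ε-closure| equals the left operand's closure size = 1 (its accept is not ε-reachable, so the closure stops there)
  (bb)* — |ε-closure| = 1 (new start) + 1 (body) + 1 (new accept) = 3
  (bb)*a — |ε-closure| = 3 + 1 = 4 (closure spills across the concat boundary because the left factor accepts ε)
  ((bb)*a)* — |ε-closure| = 1 (new start) + 4 (body) + 1 (new accept) = 6
  ba|((bb)*a)*|b|a — new start ε-reaches every alternative's start; at least one alternative accepts ε, so the union's new accept is reached too: |ε-closure| = 1 + 1 + 6 + 1 + 1 + 1 = 11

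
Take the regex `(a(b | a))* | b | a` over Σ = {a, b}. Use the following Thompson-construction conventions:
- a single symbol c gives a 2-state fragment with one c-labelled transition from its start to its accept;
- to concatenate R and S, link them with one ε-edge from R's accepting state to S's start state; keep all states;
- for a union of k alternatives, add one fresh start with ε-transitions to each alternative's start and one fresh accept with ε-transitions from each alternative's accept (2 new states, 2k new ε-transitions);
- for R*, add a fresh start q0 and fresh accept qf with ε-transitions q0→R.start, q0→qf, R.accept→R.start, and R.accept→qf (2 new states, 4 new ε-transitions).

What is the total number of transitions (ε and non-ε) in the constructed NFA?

20

By structural recursion:
Each of the 5 symbol leaves contributes 1 transition (1 symbol, 0 ε).
  b | a → 6 transitions (2 symbol, 4 ε)
  a(b | a) → 8 transitions (3 symbol, 5 ε)
  (a(b | a))* → 12 transitions (3 symbol, 9 ε)
  (a(b | a))* | b | a → 20 transitions (5 symbol, 15 ε)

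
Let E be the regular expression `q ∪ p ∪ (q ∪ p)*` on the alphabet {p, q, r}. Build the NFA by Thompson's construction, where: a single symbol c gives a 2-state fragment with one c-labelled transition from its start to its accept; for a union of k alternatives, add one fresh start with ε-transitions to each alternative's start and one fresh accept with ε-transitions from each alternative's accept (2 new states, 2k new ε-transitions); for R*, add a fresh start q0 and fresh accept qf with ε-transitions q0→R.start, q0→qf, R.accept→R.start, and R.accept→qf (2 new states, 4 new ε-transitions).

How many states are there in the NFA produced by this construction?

Building bottom-up:
Each of the 4 symbol leaves contributes a 2-state fragment.
  q ∪ p → 6 states
  (q ∪ p)* → 8 states
  q ∪ p ∪ (q ∪ p)* → 14 states

14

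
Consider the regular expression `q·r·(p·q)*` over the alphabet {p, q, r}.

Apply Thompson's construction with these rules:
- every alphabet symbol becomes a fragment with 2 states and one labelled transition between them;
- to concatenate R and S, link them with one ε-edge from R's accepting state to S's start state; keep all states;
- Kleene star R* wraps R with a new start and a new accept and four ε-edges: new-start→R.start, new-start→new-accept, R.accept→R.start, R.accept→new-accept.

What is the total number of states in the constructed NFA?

10

Recursing over subexpressions:
Each of the 4 symbol leaves contributes a 2-state fragment.
  p·q = 4 states
  (p·q)* = 6 states
  q·r·(p·q)* = 10 states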